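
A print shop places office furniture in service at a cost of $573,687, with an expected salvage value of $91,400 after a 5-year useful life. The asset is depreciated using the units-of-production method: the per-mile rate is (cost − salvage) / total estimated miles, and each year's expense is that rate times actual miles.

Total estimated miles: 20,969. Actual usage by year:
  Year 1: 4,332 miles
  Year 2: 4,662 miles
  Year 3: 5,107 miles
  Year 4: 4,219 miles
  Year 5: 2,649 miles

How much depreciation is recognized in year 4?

$97,037

Depreciable base = $573,687 − $91,400 = $482,287.
Rate = $482,287 / 20,969 miles = $23 per mile.
Year 1: 4,332 × $23 = $99,636. Book value $474,051.
Year 2: 4,662 × $23 = $107,226. Book value $366,825.
Year 3: 5,107 × $23 = $117,461. Book value $249,364.
Year 4: 4,219 × $23 = $97,037. Book value $152,327.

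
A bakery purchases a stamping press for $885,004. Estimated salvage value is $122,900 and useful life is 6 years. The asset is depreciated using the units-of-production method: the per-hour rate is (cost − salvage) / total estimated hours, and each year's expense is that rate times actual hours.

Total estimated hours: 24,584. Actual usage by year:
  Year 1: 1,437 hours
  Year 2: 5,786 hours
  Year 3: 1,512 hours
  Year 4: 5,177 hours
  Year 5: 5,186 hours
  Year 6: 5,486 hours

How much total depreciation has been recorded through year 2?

$223,913

Depreciable base = $885,004 − $122,900 = $762,104.
Rate = $762,104 / 24,584 hours = $31 per hour.
Year 1: 1,437 × $31 = $44,547. Book value $840,457.
Year 2: 5,786 × $31 = $179,366. Book value $661,091.
Accumulated through year 2 = $885,004 − $661,091 = $223,913.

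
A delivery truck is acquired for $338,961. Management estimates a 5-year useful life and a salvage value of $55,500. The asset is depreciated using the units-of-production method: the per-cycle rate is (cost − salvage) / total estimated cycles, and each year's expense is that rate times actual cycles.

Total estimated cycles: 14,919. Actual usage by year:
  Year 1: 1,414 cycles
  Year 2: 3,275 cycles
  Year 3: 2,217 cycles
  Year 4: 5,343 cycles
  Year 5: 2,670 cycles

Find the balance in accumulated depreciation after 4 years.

Depreciable base = $338,961 − $55,500 = $283,461.
Rate = $283,461 / 14,919 cycles = $19 per cycle.
Year 1: 1,414 × $19 = $26,866. Book value $312,095.
Year 2: 3,275 × $19 = $62,225. Book value $249,870.
Year 3: 2,217 × $19 = $42,123. Book value $207,747.
Year 4: 5,343 × $19 = $101,517. Book value $106,230.
Accumulated through year 4 = $338,961 − $106,230 = $232,731.

$232,731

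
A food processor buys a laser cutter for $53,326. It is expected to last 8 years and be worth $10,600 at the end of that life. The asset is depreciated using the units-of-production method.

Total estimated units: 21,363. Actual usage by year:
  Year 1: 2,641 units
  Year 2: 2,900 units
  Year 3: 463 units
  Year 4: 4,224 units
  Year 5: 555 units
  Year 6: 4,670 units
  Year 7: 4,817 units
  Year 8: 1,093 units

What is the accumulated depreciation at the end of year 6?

$30,906

Depreciable base = $53,326 − $10,600 = $42,726.
Rate = $42,726 / 21,363 units = $2 per unit.
Year 1: 2,641 × $2 = $5,282. Book value $48,044.
Year 2: 2,900 × $2 = $5,800. Book value $42,244.
Year 3: 463 × $2 = $926. Book value $41,318.
Year 4: 4,224 × $2 = $8,448. Book value $32,870.
Year 5: 555 × $2 = $1,110. Book value $31,760.
Year 6: 4,670 × $2 = $9,340. Book value $22,420.
Accumulated through year 6 = $53,326 − $22,420 = $30,906.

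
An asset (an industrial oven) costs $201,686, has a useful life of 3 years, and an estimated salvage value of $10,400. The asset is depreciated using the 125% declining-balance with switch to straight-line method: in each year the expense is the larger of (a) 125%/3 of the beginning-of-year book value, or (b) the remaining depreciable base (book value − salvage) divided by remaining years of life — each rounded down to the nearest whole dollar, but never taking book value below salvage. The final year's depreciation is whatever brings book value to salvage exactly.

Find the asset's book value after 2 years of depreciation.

$64,026

Depreciable base = $201,686 − $10,400 = $191,286.
Year 1: DB = ⌊$201,686 × 125%/3⌋ = $84,035; SL = ⌊$191,286/3⌋ = $63,762 → take DB $84,035. Book value $117,651.
Year 2: DB = ⌊$117,651 × 125%/3⌋ = $49,021; SL = ⌊$107,251/2⌋ = $53,625 → take SL $53,625. Book value $64,026.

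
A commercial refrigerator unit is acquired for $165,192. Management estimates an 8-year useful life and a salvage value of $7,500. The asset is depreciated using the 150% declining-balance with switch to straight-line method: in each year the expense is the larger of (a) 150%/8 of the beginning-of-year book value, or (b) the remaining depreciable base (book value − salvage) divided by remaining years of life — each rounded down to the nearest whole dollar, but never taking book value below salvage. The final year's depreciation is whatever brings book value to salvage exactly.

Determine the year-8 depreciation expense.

$16,124

Depreciable base = $165,192 − $7,500 = $157,692.
Year 1: DB = ⌊$165,192 × 150%/8⌋ = $30,973; SL = ⌊$157,692/8⌋ = $19,711 → take DB $30,973. Book value $134,219.
Year 2: DB = ⌊$134,219 × 150%/8⌋ = $25,166; SL = ⌊$126,719/7⌋ = $18,102 → take DB $25,166. Book value $109,053.
Year 3: DB = ⌊$109,053 × 150%/8⌋ = $20,447; SL = ⌊$101,553/6⌋ = $16,925 → take DB $20,447. Book value $88,606.
Year 4: DB = ⌊$88,606 × 150%/8⌋ = $16,613; SL = ⌊$81,106/5⌋ = $16,221 → take DB $16,613. Book value $71,993.
Year 5: DB = ⌊$71,993 × 150%/8⌋ = $13,498; SL = ⌊$64,493/4⌋ = $16,123 → take SL $16,123. Book value $55,870.
Year 6: DB = ⌊$55,870 × 150%/8⌋ = $10,475; SL = ⌊$48,370/3⌋ = $16,123 → take SL $16,123. Book value $39,747.
Year 7: DB = ⌊$39,747 × 150%/8⌋ = $7,452; SL = ⌊$32,247/2⌋ = $16,123 → take SL $16,123. Book value $23,624.
Year 8 (final): $23,624 − $7,500 = $16,124. Book value $7,500.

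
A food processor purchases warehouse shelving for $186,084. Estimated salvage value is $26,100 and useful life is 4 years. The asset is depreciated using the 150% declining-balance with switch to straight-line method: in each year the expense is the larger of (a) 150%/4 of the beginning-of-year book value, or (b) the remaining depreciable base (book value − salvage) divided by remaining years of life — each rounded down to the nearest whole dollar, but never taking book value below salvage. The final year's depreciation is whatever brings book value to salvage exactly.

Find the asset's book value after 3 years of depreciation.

Depreciable base = $186,084 − $26,100 = $159,984.
Year 1: DB = ⌊$186,084 × 150%/4⌋ = $69,781; SL = ⌊$159,984/4⌋ = $39,996 → take DB $69,781. Book value $116,303.
Year 2: DB = ⌊$116,303 × 150%/4⌋ = $43,613; SL = ⌊$90,203/3⌋ = $30,067 → take DB $43,613. Book value $72,690.
Year 3: DB = ⌊$72,690 × 150%/4⌋ = $27,258; SL = ⌊$46,590/2⌋ = $23,295 → take DB $27,258. Book value $45,432.

$45,432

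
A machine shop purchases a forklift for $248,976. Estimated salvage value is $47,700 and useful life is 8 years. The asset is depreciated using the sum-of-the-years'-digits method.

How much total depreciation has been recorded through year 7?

$195,685

Depreciable base = $248,976 − $47,700 = $201,276.
Sum of the years' digits = 8+7+6+5+4+3+2+1 = 36.
Year 1: $201,276 × 8/36 = $44,728. Book value $204,248.
Year 2: $201,276 × 7/36 = $39,137. Book value $165,111.
Year 3: $201,276 × 6/36 = $33,546. Book value $131,565.
Year 4: $201,276 × 5/36 = $27,955. Book value $103,610.
Year 5: $201,276 × 4/36 = $22,364. Book value $81,246.
Year 6: $201,276 × 3/36 = $16,773. Book value $64,473.
Year 7: $201,276 × 2/36 = $11,182. Book value $53,291.
Accumulated through year 7 = $248,976 − $53,291 = $195,685.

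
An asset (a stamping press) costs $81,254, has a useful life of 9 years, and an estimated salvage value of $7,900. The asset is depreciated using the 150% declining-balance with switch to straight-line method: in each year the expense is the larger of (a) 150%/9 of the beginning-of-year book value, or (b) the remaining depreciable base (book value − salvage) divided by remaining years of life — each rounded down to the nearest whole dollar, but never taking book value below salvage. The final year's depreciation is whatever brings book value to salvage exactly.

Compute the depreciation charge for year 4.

Depreciable base = $81,254 − $7,900 = $73,354.
Year 1: DB = ⌊$81,254 × 150%/9⌋ = $13,542; SL = ⌊$73,354/9⌋ = $8,150 → take DB $13,542. Book value $67,712.
Year 2: DB = ⌊$67,712 × 150%/9⌋ = $11,285; SL = ⌊$59,812/8⌋ = $7,476 → take DB $11,285. Book value $56,427.
Year 3: DB = ⌊$56,427 × 150%/9⌋ = $9,404; SL = ⌊$48,527/7⌋ = $6,932 → take DB $9,404. Book value $47,023.
Year 4: DB = ⌊$47,023 × 150%/9⌋ = $7,837; SL = ⌊$39,123/6⌋ = $6,520 → take DB $7,837. Book value $39,186.

$7,837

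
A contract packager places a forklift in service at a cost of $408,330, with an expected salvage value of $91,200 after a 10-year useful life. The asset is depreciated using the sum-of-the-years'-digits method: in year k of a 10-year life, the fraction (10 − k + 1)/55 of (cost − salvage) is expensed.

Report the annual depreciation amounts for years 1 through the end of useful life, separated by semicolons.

$57,660; $51,894; $46,128; $40,362; $34,596; $28,830; $23,064; $17,298; $11,532; $5,766

Depreciable base = $408,330 − $91,200 = $317,130.
Sum of the years' digits = 10+9+8+7+6+5+4+3+2+1 = 55.
Year 1: $317,130 × 10/55 = $57,660. Book value $350,670.
Year 2: $317,130 × 9/55 = $51,894. Book value $298,776.
Year 3: $317,130 × 8/55 = $46,128. Book value $252,648.
Year 4: $317,130 × 7/55 = $40,362. Book value $212,286.
Year 5: $317,130 × 6/55 = $34,596. Book value $177,690.
Year 6: $317,130 × 5/55 = $28,830. Book value $148,860.
Year 7: $317,130 × 4/55 = $23,064. Book value $125,796.
Year 8: $317,130 × 3/55 = $17,298. Book value $108,498.
Year 9: $317,130 × 2/55 = $11,532. Book value $96,966.
Year 10: $317,130 × 1/55 = $5,766. Book value $91,200.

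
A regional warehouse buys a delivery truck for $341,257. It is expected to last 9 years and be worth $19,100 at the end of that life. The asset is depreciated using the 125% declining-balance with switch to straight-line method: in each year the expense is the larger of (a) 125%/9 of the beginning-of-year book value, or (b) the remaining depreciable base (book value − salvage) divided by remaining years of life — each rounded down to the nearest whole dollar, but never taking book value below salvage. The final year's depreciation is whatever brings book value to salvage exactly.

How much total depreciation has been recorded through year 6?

Depreciable base = $341,257 − $19,100 = $322,157.
Year 1: DB = ⌊$341,257 × 125%/9⌋ = $47,396; SL = ⌊$322,157/9⌋ = $35,795 → take DB $47,396. Book value $293,861.
Year 2: DB = ⌊$293,861 × 125%/9⌋ = $40,814; SL = ⌊$274,761/8⌋ = $34,345 → take DB $40,814. Book value $253,047.
Year 3: DB = ⌊$253,047 × 125%/9⌋ = $35,145; SL = ⌊$233,947/7⌋ = $33,421 → take DB $35,145. Book value $217,902.
Year 4: DB = ⌊$217,902 × 125%/9⌋ = $30,264; SL = ⌊$198,802/6⌋ = $33,133 → take SL $33,133. Book value $184,769.
Year 5: DB = ⌊$184,769 × 125%/9⌋ = $25,662; SL = ⌊$165,669/5⌋ = $33,133 → take SL $33,133. Book value $151,636.
Year 6: DB = ⌊$151,636 × 125%/9⌋ = $21,060; SL = ⌊$132,536/4⌋ = $33,134 → take SL $33,134. Book value $118,502.
Accumulated through year 6 = $341,257 − $118,502 = $222,755.

$222,755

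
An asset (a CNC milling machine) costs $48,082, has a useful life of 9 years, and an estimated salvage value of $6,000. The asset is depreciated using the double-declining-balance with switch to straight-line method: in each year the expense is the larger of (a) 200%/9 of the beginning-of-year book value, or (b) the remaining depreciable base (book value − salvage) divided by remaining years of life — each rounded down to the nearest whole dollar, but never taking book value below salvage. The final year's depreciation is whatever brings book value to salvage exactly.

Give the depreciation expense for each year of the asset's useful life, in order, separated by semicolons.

Depreciable base = $48,082 − $6,000 = $42,082.
Year 1: DB = ⌊$48,082 × 200%/9⌋ = $10,684; SL = ⌊$42,082/9⌋ = $4,675 → take DB $10,684. Book value $37,398.
Year 2: DB = ⌊$37,398 × 200%/9⌋ = $8,310; SL = ⌊$31,398/8⌋ = $3,924 → take DB $8,310. Book value $29,088.
Year 3: DB = ⌊$29,088 × 200%/9⌋ = $6,464; SL = ⌊$23,088/7⌋ = $3,298 → take DB $6,464. Book value $22,624.
Year 4: DB = ⌊$22,624 × 200%/9⌋ = $5,027; SL = ⌊$16,624/6⌋ = $2,770 → take DB $5,027. Book value $17,597.
Year 5: DB = ⌊$17,597 × 200%/9⌋ = $3,910; SL = ⌊$11,597/5⌋ = $2,319 → take DB $3,910. Book value $13,687.
Year 6: DB = ⌊$13,687 × 200%/9⌋ = $3,041; SL = ⌊$7,687/4⌋ = $1,921 → take DB $3,041. Book value $10,646.
Year 7: DB = ⌊$10,646 × 200%/9⌋ = $2,365; SL = ⌊$4,646/3⌋ = $1,548 → take DB $2,365. Book value $8,281.
Year 8: DB = ⌊$8,281 × 200%/9⌋ = $1,840; SL = ⌊$2,281/2⌋ = $1,140 → take DB $1,840. Book value $6,441.
Year 9 (final): $6,441 − $6,000 = $441. Book value $6,000.

$10,684; $8,310; $6,464; $5,027; $3,910; $3,041; $2,365; $1,840; $441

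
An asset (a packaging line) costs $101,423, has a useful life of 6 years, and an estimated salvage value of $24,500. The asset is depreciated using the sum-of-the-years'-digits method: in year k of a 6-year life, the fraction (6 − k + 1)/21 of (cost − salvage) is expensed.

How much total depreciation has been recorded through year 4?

Depreciable base = $101,423 − $24,500 = $76,923.
Sum of the years' digits = 6+5+4+3+2+1 = 21.
Year 1: $76,923 × 6/21 = $21,978. Book value $79,445.
Year 2: $76,923 × 5/21 = $18,315. Book value $61,130.
Year 3: $76,923 × 4/21 = $14,652. Book value $46,478.
Year 4: $76,923 × 3/21 = $10,989. Book value $35,489.
Accumulated through year 4 = $101,423 − $35,489 = $65,934.

$65,934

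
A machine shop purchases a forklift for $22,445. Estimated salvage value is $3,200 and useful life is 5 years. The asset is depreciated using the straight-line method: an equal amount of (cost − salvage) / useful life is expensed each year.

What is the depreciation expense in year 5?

$3,849

Depreciable base = $22,445 − $3,200 = $19,245.
Annual expense = $19,245 / 5 = $3,849.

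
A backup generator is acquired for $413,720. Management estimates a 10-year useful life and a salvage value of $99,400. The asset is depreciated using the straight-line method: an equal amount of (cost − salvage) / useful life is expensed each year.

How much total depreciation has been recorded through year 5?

$157,160

Depreciable base = $413,720 − $99,400 = $314,320.
Annual expense = $314,320 / 10 = $31,432.
End of year 1: book value $382,288.
End of year 2: book value $350,856.
End of year 3: book value $319,424.
End of year 4: book value $287,992.
End of year 5: book value $256,560.
Accumulated through year 5 = $413,720 − $256,560 = $157,160.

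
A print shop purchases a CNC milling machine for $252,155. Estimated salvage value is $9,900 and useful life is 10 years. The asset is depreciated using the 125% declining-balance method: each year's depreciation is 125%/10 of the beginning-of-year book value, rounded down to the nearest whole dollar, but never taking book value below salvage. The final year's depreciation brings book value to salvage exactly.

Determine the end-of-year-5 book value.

Depreciable base = $252,155 − $9,900 = $242,255.
Year 1: ⌊$252,155 × 125%/10⌋ = $31,519. Book value $220,636.
Year 2: ⌊$220,636 × 125%/10⌋ = $27,579. Book value $193,057.
Year 3: ⌊$193,057 × 125%/10⌋ = $24,132. Book value $168,925.
Year 4: ⌊$168,925 × 125%/10⌋ = $21,115. Book value $147,810.
Year 5: ⌊$147,810 × 125%/10⌋ = $18,476. Book value $129,334.

$129,334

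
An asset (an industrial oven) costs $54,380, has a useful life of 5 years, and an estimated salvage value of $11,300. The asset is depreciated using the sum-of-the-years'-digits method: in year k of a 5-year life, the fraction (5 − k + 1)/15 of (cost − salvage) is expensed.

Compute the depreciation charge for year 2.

Depreciable base = $54,380 − $11,300 = $43,080.
Sum of the years' digits = 5+4+3+2+1 = 15.
Year 1: $43,080 × 5/15 = $14,360. Book value $40,020.
Year 2: $43,080 × 4/15 = $11,488. Book value $28,532.

$11,488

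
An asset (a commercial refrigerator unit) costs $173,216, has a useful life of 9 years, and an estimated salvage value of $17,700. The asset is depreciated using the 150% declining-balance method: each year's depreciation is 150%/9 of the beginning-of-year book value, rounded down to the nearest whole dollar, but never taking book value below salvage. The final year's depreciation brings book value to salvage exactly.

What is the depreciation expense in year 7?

$9,668

Depreciable base = $173,216 − $17,700 = $155,516.
Year 1: ⌊$173,216 × 150%/9⌋ = $28,869. Book value $144,347.
Year 2: ⌊$144,347 × 150%/9⌋ = $24,057. Book value $120,290.
Year 3: ⌊$120,290 × 150%/9⌋ = $20,048. Book value $100,242.
Year 4: ⌊$100,242 × 150%/9⌋ = $16,707. Book value $83,535.
Year 5: ⌊$83,535 × 150%/9⌋ = $13,922. Book value $69,613.
Year 6: ⌊$69,613 × 150%/9⌋ = $11,602. Book value $58,011.
Year 7: ⌊$58,011 × 150%/9⌋ = $9,668. Book value $48,343.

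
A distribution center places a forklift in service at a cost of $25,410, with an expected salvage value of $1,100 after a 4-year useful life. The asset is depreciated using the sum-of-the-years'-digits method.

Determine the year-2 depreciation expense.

Depreciable base = $25,410 − $1,100 = $24,310.
Sum of the years' digits = 4+3+2+1 = 10.
Year 1: $24,310 × 4/10 = $9,724. Book value $15,686.
Year 2: $24,310 × 3/10 = $7,293. Book value $8,393.

$7,293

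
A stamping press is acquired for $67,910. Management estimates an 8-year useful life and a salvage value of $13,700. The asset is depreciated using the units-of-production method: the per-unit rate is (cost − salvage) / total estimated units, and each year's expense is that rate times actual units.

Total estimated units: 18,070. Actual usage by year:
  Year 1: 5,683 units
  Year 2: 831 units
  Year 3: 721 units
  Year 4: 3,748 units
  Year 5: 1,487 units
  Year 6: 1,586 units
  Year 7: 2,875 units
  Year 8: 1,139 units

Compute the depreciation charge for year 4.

Depreciable base = $67,910 − $13,700 = $54,210.
Rate = $54,210 / 18,070 units = $3 per unit.
Year 1: 5,683 × $3 = $17,049. Book value $50,861.
Year 2: 831 × $3 = $2,493. Book value $48,368.
Year 3: 721 × $3 = $2,163. Book value $46,205.
Year 4: 3,748 × $3 = $11,244. Book value $34,961.

$11,244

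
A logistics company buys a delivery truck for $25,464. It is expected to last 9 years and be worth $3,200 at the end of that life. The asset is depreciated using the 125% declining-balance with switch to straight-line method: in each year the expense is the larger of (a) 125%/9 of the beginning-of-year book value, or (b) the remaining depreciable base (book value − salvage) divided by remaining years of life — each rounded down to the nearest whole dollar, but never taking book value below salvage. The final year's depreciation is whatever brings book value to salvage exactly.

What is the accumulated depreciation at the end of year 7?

$17,942

Depreciable base = $25,464 − $3,200 = $22,264.
Year 1: DB = ⌊$25,464 × 125%/9⌋ = $3,536; SL = ⌊$22,264/9⌋ = $2,473 → take DB $3,536. Book value $21,928.
Year 2: DB = ⌊$21,928 × 125%/9⌋ = $3,045; SL = ⌊$18,728/8⌋ = $2,341 → take DB $3,045. Book value $18,883.
Year 3: DB = ⌊$18,883 × 125%/9⌋ = $2,622; SL = ⌊$15,683/7⌋ = $2,240 → take DB $2,622. Book value $16,261.
Year 4: DB = ⌊$16,261 × 125%/9⌋ = $2,258; SL = ⌊$13,061/6⌋ = $2,176 → take DB $2,258. Book value $14,003.
Year 5: DB = ⌊$14,003 × 125%/9⌋ = $1,944; SL = ⌊$10,803/5⌋ = $2,160 → take SL $2,160. Book value $11,843.
Year 6: DB = ⌊$11,843 × 125%/9⌋ = $1,644; SL = ⌊$8,643/4⌋ = $2,160 → take SL $2,160. Book value $9,683.
Year 7: DB = ⌊$9,683 × 125%/9⌋ = $1,344; SL = ⌊$6,483/3⌋ = $2,161 → take SL $2,161. Book value $7,522.
Accumulated through year 7 = $25,464 − $7,522 = $17,942.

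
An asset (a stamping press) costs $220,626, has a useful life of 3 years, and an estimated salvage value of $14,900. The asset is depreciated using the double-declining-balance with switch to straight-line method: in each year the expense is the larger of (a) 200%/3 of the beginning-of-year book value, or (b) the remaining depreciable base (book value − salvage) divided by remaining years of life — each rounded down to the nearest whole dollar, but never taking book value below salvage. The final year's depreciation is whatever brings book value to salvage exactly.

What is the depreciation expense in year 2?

Depreciable base = $220,626 − $14,900 = $205,726.
Year 1: DB = ⌊$220,626 × 200%/3⌋ = $147,084; SL = ⌊$205,726/3⌋ = $68,575 → take DB $147,084. Book value $73,542.
Year 2: DB = ⌊$73,542 × 200%/3⌋ = $49,028; SL = ⌊$58,642/2⌋ = $29,321 → take DB $49,028. Book value $24,514.

$49,028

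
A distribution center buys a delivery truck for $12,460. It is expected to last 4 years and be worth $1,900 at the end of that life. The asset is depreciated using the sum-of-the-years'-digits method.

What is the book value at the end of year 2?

Depreciable base = $12,460 − $1,900 = $10,560.
Sum of the years' digits = 4+3+2+1 = 10.
Year 1: $10,560 × 4/10 = $4,224. Book value $8,236.
Year 2: $10,560 × 3/10 = $3,168. Book value $5,068.

$5,068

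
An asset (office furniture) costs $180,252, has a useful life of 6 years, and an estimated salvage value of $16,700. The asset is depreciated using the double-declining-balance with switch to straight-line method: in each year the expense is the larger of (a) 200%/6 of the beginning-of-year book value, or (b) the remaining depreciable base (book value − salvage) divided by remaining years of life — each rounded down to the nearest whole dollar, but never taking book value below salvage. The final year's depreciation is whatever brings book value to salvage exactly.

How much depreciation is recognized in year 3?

$26,704

Depreciable base = $180,252 − $16,700 = $163,552.
Year 1: DB = ⌊$180,252 × 200%/6⌋ = $60,084; SL = ⌊$163,552/6⌋ = $27,258 → take DB $60,084. Book value $120,168.
Year 2: DB = ⌊$120,168 × 200%/6⌋ = $40,056; SL = ⌊$103,468/5⌋ = $20,693 → take DB $40,056. Book value $80,112.
Year 3: DB = ⌊$80,112 × 200%/6⌋ = $26,704; SL = ⌊$63,412/4⌋ = $15,853 → take DB $26,704. Book value $53,408.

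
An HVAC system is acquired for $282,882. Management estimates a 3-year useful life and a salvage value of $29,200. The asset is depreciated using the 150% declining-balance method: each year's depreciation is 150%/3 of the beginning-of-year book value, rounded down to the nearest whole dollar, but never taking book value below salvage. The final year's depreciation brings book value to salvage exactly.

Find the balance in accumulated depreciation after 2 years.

Depreciable base = $282,882 − $29,200 = $253,682.
Year 1: ⌊$282,882 × 150%/3⌋ = $141,441. Book value $141,441.
Year 2: ⌊$141,441 × 150%/3⌋ = $70,720. Book value $70,721.
Accumulated through year 2 = $282,882 − $70,721 = $212,161.

$212,161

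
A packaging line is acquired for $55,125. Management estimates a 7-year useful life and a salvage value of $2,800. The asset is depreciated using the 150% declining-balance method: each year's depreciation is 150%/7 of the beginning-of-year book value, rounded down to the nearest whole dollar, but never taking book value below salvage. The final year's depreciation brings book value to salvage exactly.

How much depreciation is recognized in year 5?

$4,502

Depreciable base = $55,125 − $2,800 = $52,325.
Year 1: ⌊$55,125 × 150%/7⌋ = $11,812. Book value $43,313.
Year 2: ⌊$43,313 × 150%/7⌋ = $9,281. Book value $34,032.
Year 3: ⌊$34,032 × 150%/7⌋ = $7,292. Book value $26,740.
Year 4: ⌊$26,740 × 150%/7⌋ = $5,730. Book value $21,010.
Year 5: ⌊$21,010 × 150%/7⌋ = $4,502. Book value $16,508.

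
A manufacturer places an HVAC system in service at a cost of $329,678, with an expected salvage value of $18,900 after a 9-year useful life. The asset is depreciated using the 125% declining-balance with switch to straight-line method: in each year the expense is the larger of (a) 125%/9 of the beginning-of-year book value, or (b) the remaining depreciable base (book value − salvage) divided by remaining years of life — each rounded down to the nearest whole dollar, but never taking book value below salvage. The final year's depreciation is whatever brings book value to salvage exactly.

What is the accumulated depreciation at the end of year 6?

Depreciable base = $329,678 − $18,900 = $310,778.
Year 1: DB = ⌊$329,678 × 125%/9⌋ = $45,788; SL = ⌊$310,778/9⌋ = $34,530 → take DB $45,788. Book value $283,890.
Year 2: DB = ⌊$283,890 × 125%/9⌋ = $39,429; SL = ⌊$264,990/8⌋ = $33,123 → take DB $39,429. Book value $244,461.
Year 3: DB = ⌊$244,461 × 125%/9⌋ = $33,952; SL = ⌊$225,561/7⌋ = $32,223 → take DB $33,952. Book value $210,509.
Year 4: DB = ⌊$210,509 × 125%/9⌋ = $29,237; SL = ⌊$191,609/6⌋ = $31,934 → take SL $31,934. Book value $178,575.
Year 5: DB = ⌊$178,575 × 125%/9⌋ = $24,802; SL = ⌊$159,675/5⌋ = $31,935 → take SL $31,935. Book value $146,640.
Year 6: DB = ⌊$146,640 × 125%/9⌋ = $20,366; SL = ⌊$127,740/4⌋ = $31,935 → take SL $31,935. Book value $114,705.
Accumulated through year 6 = $329,678 − $114,705 = $214,973.

$214,973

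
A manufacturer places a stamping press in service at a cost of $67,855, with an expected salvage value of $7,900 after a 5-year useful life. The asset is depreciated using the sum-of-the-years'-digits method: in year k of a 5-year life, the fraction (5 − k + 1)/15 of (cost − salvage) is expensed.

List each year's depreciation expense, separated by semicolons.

$19,985; $15,988; $11,991; $7,994; $3,997

Depreciable base = $67,855 − $7,900 = $59,955.
Sum of the years' digits = 5+4+3+2+1 = 15.
Year 1: $59,955 × 5/15 = $19,985. Book value $47,870.
Year 2: $59,955 × 4/15 = $15,988. Book value $31,882.
Year 3: $59,955 × 3/15 = $11,991. Book value $19,891.
Year 4: $59,955 × 2/15 = $7,994. Book value $11,897.
Year 5: $59,955 × 1/15 = $3,997. Book value $7,900.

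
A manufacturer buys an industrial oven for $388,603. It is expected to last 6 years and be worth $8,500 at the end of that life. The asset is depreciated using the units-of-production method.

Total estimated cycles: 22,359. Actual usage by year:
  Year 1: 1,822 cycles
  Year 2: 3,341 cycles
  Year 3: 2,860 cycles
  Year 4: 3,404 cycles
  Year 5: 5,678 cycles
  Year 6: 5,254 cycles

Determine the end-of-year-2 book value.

Depreciable base = $388,603 − $8,500 = $380,103.
Rate = $380,103 / 22,359 cycles = $17 per cycle.
Year 1: 1,822 × $17 = $30,974. Book value $357,629.
Year 2: 3,341 × $17 = $56,797. Book value $300,832.

$300,832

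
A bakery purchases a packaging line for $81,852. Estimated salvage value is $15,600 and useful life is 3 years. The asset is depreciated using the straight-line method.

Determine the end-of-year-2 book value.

Depreciable base = $81,852 − $15,600 = $66,252.
Annual expense = $66,252 / 3 = $22,084.
End of year 1: book value $59,768.
End of year 2: book value $37,684.

$37,684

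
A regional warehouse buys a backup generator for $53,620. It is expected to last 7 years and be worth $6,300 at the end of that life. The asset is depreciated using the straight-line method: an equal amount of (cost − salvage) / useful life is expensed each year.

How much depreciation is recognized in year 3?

$6,760

Depreciable base = $53,620 − $6,300 = $47,320.
Annual expense = $47,320 / 7 = $6,760.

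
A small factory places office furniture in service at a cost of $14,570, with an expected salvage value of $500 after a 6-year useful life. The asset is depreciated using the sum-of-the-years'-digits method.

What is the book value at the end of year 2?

Depreciable base = $14,570 − $500 = $14,070.
Sum of the years' digits = 6+5+4+3+2+1 = 21.
Year 1: $14,070 × 6/21 = $4,020. Book value $10,550.
Year 2: $14,070 × 5/21 = $3,350. Book value $7,200.

$7,200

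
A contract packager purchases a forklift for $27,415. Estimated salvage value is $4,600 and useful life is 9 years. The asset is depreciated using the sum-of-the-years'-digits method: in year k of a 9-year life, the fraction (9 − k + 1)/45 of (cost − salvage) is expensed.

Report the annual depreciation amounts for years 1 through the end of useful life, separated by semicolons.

Depreciable base = $27,415 − $4,600 = $22,815.
Sum of the years' digits = 9+8+7+6+5+4+3+2+1 = 45.
Year 1: $22,815 × 9/45 = $4,563. Book value $22,852.
Year 2: $22,815 × 8/45 = $4,056. Book value $18,796.
Year 3: $22,815 × 7/45 = $3,549. Book value $15,247.
Year 4: $22,815 × 6/45 = $3,042. Book value $12,205.
Year 5: $22,815 × 5/45 = $2,535. Book value $9,670.
Year 6: $22,815 × 4/45 = $2,028. Book value $7,642.
Year 7: $22,815 × 3/45 = $1,521. Book value $6,121.
Year 8: $22,815 × 2/45 = $1,014. Book value $5,107.
Year 9: $22,815 × 1/45 = $507. Book value $4,600.

$4,563; $4,056; $3,549; $3,042; $2,535; $2,028; $1,521; $1,014; $507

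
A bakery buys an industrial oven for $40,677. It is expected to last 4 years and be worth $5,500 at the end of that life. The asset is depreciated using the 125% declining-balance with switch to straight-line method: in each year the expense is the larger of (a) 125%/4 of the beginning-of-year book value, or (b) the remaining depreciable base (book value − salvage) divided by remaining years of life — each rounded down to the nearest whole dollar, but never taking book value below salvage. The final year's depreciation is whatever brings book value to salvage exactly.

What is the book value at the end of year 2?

Depreciable base = $40,677 − $5,500 = $35,177.
Year 1: DB = ⌊$40,677 × 125%/4⌋ = $12,711; SL = ⌊$35,177/4⌋ = $8,794 → take DB $12,711. Book value $27,966.
Year 2: DB = ⌊$27,966 × 125%/4⌋ = $8,739; SL = ⌊$22,466/3⌋ = $7,488 → take DB $8,739. Book value $19,227.

$19,227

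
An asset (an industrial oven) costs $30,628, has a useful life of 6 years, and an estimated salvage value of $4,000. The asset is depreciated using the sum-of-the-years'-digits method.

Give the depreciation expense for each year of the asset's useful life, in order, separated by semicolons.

Depreciable base = $30,628 − $4,000 = $26,628.
Sum of the years' digits = 6+5+4+3+2+1 = 21.
Year 1: $26,628 × 6/21 = $7,608. Book value $23,020.
Year 2: $26,628 × 5/21 = $6,340. Book value $16,680.
Year 3: $26,628 × 4/21 = $5,072. Book value $11,608.
Year 4: $26,628 × 3/21 = $3,804. Book value $7,804.
Year 5: $26,628 × 2/21 = $2,536. Book value $5,268.
Year 6: $26,628 × 1/21 = $1,268. Book value $4,000.

$7,608; $6,340; $5,072; $3,804; $2,536; $1,268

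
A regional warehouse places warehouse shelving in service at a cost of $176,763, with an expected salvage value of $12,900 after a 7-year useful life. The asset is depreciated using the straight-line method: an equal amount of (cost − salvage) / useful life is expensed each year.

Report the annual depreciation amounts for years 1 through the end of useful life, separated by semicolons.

Depreciable base = $176,763 − $12,900 = $163,863.
Annual expense = $163,863 / 7 = $23,409.
End of year 1: book value $153,354.
End of year 2: book value $129,945.
End of year 3: book value $106,536.
End of year 4: book value $83,127.
End of year 5: book value $59,718.
End of year 6: book value $36,309.
End of year 7: book value $12,900.

$23,409; $23,409; $23,409; $23,409; $23,409; $23,409; $23,409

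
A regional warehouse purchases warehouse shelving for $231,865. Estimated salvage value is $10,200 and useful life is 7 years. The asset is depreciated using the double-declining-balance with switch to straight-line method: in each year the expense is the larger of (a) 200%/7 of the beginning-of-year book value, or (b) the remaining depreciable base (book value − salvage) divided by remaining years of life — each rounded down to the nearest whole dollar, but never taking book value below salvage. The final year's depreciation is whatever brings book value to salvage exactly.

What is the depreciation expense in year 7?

$16,457

Depreciable base = $231,865 − $10,200 = $221,665.
Year 1: DB = ⌊$231,865 × 200%/7⌋ = $66,247; SL = ⌊$221,665/7⌋ = $31,666 → take DB $66,247. Book value $165,618.
Year 2: DB = ⌊$165,618 × 200%/7⌋ = $47,319; SL = ⌊$155,418/6⌋ = $25,903 → take DB $47,319. Book value $118,299.
Year 3: DB = ⌊$118,299 × 200%/7⌋ = $33,799; SL = ⌊$108,099/5⌋ = $21,619 → take DB $33,799. Book value $84,500.
Year 4: DB = ⌊$84,500 × 200%/7⌋ = $24,142; SL = ⌊$74,300/4⌋ = $18,575 → take DB $24,142. Book value $60,358.
Year 5: DB = ⌊$60,358 × 200%/7⌋ = $17,245; SL = ⌊$50,158/3⌋ = $16,719 → take DB $17,245. Book value $43,113.
Year 6: DB = ⌊$43,113 × 200%/7⌋ = $12,318; SL = ⌊$32,913/2⌋ = $16,456 → take SL $16,456. Book value $26,657.
Year 7 (final): $26,657 − $10,200 = $16,457. Book value $10,200.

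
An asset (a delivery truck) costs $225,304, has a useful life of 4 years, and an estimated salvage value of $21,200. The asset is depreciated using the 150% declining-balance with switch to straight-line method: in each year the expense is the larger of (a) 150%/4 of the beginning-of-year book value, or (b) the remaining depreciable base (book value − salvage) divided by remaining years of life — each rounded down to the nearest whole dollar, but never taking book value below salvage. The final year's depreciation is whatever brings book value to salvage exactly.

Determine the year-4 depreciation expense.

Depreciable base = $225,304 − $21,200 = $204,104.
Year 1: DB = ⌊$225,304 × 150%/4⌋ = $84,489; SL = ⌊$204,104/4⌋ = $51,026 → take DB $84,489. Book value $140,815.
Year 2: DB = ⌊$140,815 × 150%/4⌋ = $52,805; SL = ⌊$119,615/3⌋ = $39,871 → take DB $52,805. Book value $88,010.
Year 3: DB = ⌊$88,010 × 150%/4⌋ = $33,003; SL = ⌊$66,810/2⌋ = $33,405 → take SL $33,405. Book value $54,605.
Year 4 (final): $54,605 − $21,200 = $33,405. Book value $21,200.

$33,405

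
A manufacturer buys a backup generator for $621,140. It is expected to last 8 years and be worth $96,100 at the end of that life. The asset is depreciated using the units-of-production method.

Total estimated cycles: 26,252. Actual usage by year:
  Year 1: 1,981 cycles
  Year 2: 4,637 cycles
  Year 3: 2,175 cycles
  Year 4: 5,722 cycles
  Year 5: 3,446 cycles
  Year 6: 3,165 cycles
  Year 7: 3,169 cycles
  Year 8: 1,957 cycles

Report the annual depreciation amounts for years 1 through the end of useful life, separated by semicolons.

$39,620; $92,740; $43,500; $114,440; $68,920; $63,300; $63,380; $39,140

Depreciable base = $621,140 − $96,100 = $525,040.
Rate = $525,040 / 26,252 cycles = $20 per cycle.
Year 1: 1,981 × $20 = $39,620. Book value $581,520.
Year 2: 4,637 × $20 = $92,740. Book value $488,780.
Year 3: 2,175 × $20 = $43,500. Book value $445,280.
Year 4: 5,722 × $20 = $114,440. Book value $330,840.
Year 5: 3,446 × $20 = $68,920. Book value $261,920.
Year 6: 3,165 × $20 = $63,300. Book value $198,620.
Year 7: 3,169 × $20 = $63,380. Book value $135,240.
Year 8: 1,957 × $20 = $39,140. Book value $96,100.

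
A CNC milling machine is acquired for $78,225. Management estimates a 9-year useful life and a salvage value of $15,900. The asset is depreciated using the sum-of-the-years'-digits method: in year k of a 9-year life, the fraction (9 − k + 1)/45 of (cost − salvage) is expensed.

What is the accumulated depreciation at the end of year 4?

$41,550

Depreciable base = $78,225 − $15,900 = $62,325.
Sum of the years' digits = 9+8+7+6+5+4+3+2+1 = 45.
Year 1: $62,325 × 9/45 = $12,465. Book value $65,760.
Year 2: $62,325 × 8/45 = $11,080. Book value $54,680.
Year 3: $62,325 × 7/45 = $9,695. Book value $44,985.
Year 4: $62,325 × 6/45 = $8,310. Book value $36,675.
Accumulated through year 4 = $78,225 − $36,675 = $41,550.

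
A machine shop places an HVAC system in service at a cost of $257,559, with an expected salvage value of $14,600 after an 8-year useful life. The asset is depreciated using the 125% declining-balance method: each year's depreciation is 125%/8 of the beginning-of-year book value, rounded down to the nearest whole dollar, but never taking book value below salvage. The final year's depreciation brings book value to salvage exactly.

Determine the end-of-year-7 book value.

$78,413

Depreciable base = $257,559 − $14,600 = $242,959.
Year 1: ⌊$257,559 × 125%/8⌋ = $40,243. Book value $217,316.
Year 2: ⌊$217,316 × 125%/8⌋ = $33,955. Book value $183,361.
Year 3: ⌊$183,361 × 125%/8⌋ = $28,650. Book value $154,711.
Year 4: ⌊$154,711 × 125%/8⌋ = $24,173. Book value $130,538.
Year 5: ⌊$130,538 × 125%/8⌋ = $20,396. Book value $110,142.
Year 6: ⌊$110,142 × 125%/8⌋ = $17,209. Book value $92,933.
Year 7: ⌊$92,933 × 125%/8⌋ = $14,520. Book value $78,413.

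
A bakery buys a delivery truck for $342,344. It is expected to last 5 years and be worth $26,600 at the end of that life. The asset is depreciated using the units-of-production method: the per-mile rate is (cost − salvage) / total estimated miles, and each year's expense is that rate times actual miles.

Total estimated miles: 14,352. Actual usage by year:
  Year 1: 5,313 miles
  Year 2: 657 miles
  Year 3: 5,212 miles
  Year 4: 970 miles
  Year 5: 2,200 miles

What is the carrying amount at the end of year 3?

Depreciable base = $342,344 − $26,600 = $315,744.
Rate = $315,744 / 14,352 miles = $22 per mile.
Year 1: 5,313 × $22 = $116,886. Book value $225,458.
Year 2: 657 × $22 = $14,454. Book value $211,004.
Year 3: 5,212 × $22 = $114,664. Book value $96,340.

$96,340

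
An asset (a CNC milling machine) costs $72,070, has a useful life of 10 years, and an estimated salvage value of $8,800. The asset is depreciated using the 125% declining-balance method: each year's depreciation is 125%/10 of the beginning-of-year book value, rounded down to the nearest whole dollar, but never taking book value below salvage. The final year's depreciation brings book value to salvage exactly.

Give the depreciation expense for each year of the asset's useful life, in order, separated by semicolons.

Depreciable base = $72,070 − $8,800 = $63,270.
Year 1: ⌊$72,070 × 125%/10⌋ = $9,008. Book value $63,062.
Year 2: ⌊$63,062 × 125%/10⌋ = $7,882. Book value $55,180.
Year 3: ⌊$55,180 × 125%/10⌋ = $6,897. Book value $48,283.
Year 4: ⌊$48,283 × 125%/10⌋ = $6,035. Book value $42,248.
Year 5: ⌊$42,248 × 125%/10⌋ = $5,281. Book value $36,967.
Year 6: ⌊$36,967 × 125%/10⌋ = $4,620. Book value $32,347.
Year 7: ⌊$32,347 × 125%/10⌋ = $4,043. Book value $28,304.
Year 8: ⌊$28,304 × 125%/10⌋ = $3,538. Book value $24,766.
Year 9: ⌊$24,766 × 125%/10⌋ = $3,095. Book value $21,671.
Year 10 (final): $21,671 − $8,800 = $12,871. Book value $8,800.

$9,008; $7,882; $6,897; $6,035; $5,281; $4,620; $4,043; $3,538; $3,095; $12,871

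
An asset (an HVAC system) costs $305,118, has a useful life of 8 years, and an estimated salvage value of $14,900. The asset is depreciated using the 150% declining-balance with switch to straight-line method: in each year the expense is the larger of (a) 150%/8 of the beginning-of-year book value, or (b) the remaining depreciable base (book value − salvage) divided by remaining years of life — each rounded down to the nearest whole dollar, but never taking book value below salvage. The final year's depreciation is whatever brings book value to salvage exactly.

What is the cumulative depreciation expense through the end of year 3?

$141,458

Depreciable base = $305,118 − $14,900 = $290,218.
Year 1: DB = ⌊$305,118 × 150%/8⌋ = $57,209; SL = ⌊$290,218/8⌋ = $36,277 → take DB $57,209. Book value $247,909.
Year 2: DB = ⌊$247,909 × 150%/8⌋ = $46,482; SL = ⌊$233,009/7⌋ = $33,287 → take DB $46,482. Book value $201,427.
Year 3: DB = ⌊$201,427 × 150%/8⌋ = $37,767; SL = ⌊$186,527/6⌋ = $31,087 → take DB $37,767. Book value $163,660.
Accumulated through year 3 = $305,118 − $163,660 = $141,458.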